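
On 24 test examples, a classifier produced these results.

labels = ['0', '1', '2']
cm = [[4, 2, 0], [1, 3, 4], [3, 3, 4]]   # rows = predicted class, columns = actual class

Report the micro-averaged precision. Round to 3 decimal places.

Micro-averaging pools counts across classes: ΣTP=11, ΣFP=13, ΣFN=13.
Micro-precision = TP/(TP+FP) on pooled counts = 0.458 (equals overall accuracy in single-label multiclass).

0.458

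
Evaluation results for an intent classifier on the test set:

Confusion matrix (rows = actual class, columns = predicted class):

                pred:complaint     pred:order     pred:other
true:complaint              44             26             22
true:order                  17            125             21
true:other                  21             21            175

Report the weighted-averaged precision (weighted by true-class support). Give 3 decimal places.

Per-class precision (TP/(TP+FP)):
  complaint: TP=44, FP=17+21=38 → 44/82 = 0.5366
  order: TP=125, FP=26+21=47 → 125/172 = 0.7267
  other: TP=175, FP=22+21=43 → 175/218 = 0.8028
Weighted-precision = Σ (supportᵢ/N)·precisionᵢ with N=472: (92/472)·0.5366 + (163/472)·0.7267 + (217/472)·0.8028 = 0.725

0.725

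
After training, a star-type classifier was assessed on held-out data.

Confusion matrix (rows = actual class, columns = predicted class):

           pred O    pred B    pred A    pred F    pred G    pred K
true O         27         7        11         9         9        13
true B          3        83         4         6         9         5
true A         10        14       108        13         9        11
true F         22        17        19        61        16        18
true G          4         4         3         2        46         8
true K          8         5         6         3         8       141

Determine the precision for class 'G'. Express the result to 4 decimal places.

One-vs-rest for 'G': TP = diagonal; FP = other classes predicted 'G'; FN = 'G' predicted as other.
precision = TP/(TP+FP).
G: TP=46, FP=9+9+9+16+8=51 → 46/97 = 0.47423

0.4742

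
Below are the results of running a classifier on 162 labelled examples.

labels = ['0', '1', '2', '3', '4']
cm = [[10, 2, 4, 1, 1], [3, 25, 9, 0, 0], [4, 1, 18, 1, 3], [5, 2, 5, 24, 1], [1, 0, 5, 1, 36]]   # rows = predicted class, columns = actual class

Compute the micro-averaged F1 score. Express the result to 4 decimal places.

0.6975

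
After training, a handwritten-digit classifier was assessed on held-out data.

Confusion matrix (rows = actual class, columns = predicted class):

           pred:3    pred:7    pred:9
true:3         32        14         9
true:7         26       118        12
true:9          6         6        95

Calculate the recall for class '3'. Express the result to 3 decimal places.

One-vs-rest for '3': TP = diagonal; FP = other classes predicted '3'; FN = '3' predicted as other.
recall = TP/(TP+FN).
3: TP=32, FN=14+9=23 → 32/55 = 0.5818

0.582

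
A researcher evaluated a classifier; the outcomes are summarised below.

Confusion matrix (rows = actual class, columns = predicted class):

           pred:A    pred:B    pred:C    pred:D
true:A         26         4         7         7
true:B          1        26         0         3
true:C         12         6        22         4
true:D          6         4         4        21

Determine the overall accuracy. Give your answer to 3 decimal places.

Accuracy = trace / total = (26+26+22+21=95) / 153 = 95/153 = 0.621

0.621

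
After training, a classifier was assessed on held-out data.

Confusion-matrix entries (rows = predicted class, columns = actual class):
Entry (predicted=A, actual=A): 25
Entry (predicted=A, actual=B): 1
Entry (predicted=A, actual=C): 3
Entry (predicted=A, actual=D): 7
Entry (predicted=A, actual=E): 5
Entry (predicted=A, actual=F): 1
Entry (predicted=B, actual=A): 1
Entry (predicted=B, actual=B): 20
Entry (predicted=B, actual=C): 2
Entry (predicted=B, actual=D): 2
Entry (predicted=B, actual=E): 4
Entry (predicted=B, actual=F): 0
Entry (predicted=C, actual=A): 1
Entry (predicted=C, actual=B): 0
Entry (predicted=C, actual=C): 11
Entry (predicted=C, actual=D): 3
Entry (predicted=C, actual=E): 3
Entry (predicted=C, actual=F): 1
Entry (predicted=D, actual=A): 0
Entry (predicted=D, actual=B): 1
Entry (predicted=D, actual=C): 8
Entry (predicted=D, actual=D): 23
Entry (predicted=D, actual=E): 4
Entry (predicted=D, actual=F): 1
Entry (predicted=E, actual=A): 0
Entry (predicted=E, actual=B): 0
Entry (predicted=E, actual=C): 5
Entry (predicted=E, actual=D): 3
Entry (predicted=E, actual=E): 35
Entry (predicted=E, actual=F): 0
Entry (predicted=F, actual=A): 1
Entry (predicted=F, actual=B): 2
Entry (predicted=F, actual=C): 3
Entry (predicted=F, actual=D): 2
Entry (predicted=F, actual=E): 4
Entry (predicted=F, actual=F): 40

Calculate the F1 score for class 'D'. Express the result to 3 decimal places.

0.597

One-vs-rest for 'D': TP = diagonal; FP = other classes predicted 'D'; FN = 'D' predicted as other.
F1 score = 2·TP/(2·TP+FP+FN).
D: TP=23, FP=0+1+8+4+1=14, FN=7+2+3+3+2=17 → 46/77 = 0.5974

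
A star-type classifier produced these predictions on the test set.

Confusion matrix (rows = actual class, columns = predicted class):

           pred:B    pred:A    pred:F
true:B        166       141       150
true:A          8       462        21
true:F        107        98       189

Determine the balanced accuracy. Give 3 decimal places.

Balanced accuracy = mean of per-class recall.
  B: recall = 166/457 = 0.3632
  A: recall = 462/491 = 0.9409
  F: recall = 189/394 = 0.4797
Mean = (0.3632 + 0.9409 + 0.4797) / 3 = 0.595

0.595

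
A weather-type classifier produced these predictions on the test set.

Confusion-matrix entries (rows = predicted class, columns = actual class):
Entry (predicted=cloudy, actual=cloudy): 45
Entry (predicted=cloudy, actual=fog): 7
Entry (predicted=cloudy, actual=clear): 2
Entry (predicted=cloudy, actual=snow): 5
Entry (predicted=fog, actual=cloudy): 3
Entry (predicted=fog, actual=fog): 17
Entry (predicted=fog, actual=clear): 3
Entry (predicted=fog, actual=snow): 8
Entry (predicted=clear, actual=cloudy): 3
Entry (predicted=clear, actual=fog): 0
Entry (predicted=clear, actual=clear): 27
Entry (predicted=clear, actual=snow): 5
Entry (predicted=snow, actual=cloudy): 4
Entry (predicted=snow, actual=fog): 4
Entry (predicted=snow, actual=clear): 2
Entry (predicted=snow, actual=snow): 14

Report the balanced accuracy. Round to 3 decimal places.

0.664

Balanced accuracy = mean of per-class recall.
  cloudy: recall = 45/55 = 0.8182
  fog: recall = 17/28 = 0.6071
  clear: recall = 27/34 = 0.7941
  snow: recall = 14/32 = 0.4375
Mean = (0.8182 + 0.6071 + 0.7941 + 0.4375) / 4 = 0.664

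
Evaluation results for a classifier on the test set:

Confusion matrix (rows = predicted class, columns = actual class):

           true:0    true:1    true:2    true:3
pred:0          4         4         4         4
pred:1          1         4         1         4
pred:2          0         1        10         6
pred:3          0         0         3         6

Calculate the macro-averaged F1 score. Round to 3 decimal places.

0.447

Per-class F1 score (2·TP/(2·TP+FP+FN)):
  0: TP=4, FP=4+4+4=12, FN=1+0+0=1 → 8/21 = 0.3810
  1: TP=4, FP=1+1+4=6, FN=4+1+0=5 → 8/19 = 0.4211
  2: TP=10, FP=0+1+6=7, FN=4+1+3=8 → 20/35 = 0.5714
  3: TP=6, FP=0+0+3=3, FN=4+4+6=14 → 12/29 = 0.4138
Macro-F1 score = mean = (0.3810 + 0.4211 + 0.5714 + 0.4138) / 4 = 0.447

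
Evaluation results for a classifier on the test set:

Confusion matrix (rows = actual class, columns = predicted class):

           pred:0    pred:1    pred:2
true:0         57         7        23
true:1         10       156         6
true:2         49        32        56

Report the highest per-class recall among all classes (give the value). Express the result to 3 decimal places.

0.907

Per-class recall (TP/(TP+FN)):
  0: TP=57, FN=7+23=30 → 57/87 = 0.6552
  1: TP=156, FN=10+6=16 → 156/172 = 0.9070
  2: TP=56, FN=49+32=81 → 56/137 = 0.4088
Highest is class '1' with recall = 0.907.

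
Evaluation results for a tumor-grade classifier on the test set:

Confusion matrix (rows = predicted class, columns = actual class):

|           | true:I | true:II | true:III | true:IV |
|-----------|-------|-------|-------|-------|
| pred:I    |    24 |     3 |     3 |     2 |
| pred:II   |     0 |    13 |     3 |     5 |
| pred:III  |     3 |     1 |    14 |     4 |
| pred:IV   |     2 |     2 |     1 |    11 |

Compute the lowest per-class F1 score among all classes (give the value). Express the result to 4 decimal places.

0.5789

Per-class F1 score (2·TP/(2·TP+FP+FN)):
  I: TP=24, FP=3+3+2=8, FN=0+3+2=5 → 48/61 = 0.78689
  II: TP=13, FP=0+3+5=8, FN=3+1+2=6 → 26/40 = 0.65000
  III: TP=14, FP=3+1+4=8, FN=3+3+1=7 → 28/43 = 0.65116
  IV: TP=11, FP=2+2+1=5, FN=2+5+4=11 → 22/38 = 0.57895
Lowest is class 'IV' with F1 score = 0.5789.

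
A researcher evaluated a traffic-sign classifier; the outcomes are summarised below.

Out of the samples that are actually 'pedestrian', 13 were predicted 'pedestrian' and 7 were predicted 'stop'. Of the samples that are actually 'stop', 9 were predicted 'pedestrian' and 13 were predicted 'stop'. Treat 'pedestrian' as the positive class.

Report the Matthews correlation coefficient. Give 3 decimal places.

0.241

MCC = (TP·TN − FP·FN) / √((TP+FP)(TP+FN)(TN+FP)(TN+FN))
Numerator = 13·13 − 9·7 = 106
Denominator = √(22·20·22·20) = √193600 = 440.0000
MCC = 106 / 440.0000 = 0.241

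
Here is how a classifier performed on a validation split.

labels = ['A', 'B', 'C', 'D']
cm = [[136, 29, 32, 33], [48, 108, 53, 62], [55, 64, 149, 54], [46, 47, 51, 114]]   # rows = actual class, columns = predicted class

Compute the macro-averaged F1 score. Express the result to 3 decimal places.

Per-class F1 score (2·TP/(2·TP+FP+FN)):
  A: TP=136, FP=48+55+46=149, FN=29+32+33=94 → 272/515 = 0.5282
  B: TP=108, FP=29+64+47=140, FN=48+53+62=163 → 216/519 = 0.4162
  C: TP=149, FP=32+53+51=136, FN=55+64+54=173 → 298/607 = 0.4909
  D: TP=114, FP=33+62+54=149, FN=46+47+51=144 → 228/521 = 0.4376
Macro-F1 score = mean = (0.5282 + 0.4162 + 0.4909 + 0.4376) / 4 = 0.468

0.468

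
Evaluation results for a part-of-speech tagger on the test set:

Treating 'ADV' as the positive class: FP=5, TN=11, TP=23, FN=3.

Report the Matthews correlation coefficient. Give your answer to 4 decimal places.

0.5894

MCC = (TP·TN − FP·FN) / √((TP+FP)(TP+FN)(TN+FP)(TN+FN))
Numerator = 23·11 − 5·3 = 238
Denominator = √(28·26·16·14) = √163072 = 403.8217
MCC = 238 / 403.8217 = 0.5894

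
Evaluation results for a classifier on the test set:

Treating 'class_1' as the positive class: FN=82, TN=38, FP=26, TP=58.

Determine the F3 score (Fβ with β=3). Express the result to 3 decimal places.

0.432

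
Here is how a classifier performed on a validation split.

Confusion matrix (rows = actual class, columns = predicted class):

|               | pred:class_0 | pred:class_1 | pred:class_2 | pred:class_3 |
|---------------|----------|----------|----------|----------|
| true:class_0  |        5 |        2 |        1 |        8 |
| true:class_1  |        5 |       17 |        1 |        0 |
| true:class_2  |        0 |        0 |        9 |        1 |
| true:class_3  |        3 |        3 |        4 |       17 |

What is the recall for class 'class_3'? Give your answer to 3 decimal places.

0.630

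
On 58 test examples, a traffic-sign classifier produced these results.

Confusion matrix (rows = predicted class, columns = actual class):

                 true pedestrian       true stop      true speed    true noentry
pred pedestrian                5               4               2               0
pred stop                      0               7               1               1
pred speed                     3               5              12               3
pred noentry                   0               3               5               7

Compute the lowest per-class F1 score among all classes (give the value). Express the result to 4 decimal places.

0.5000

Per-class F1 score (2·TP/(2·TP+FP+FN)):
  pedestrian: TP=5, FP=4+2+0=6, FN=0+3+0=3 → 10/19 = 0.52632
  stop: TP=7, FP=0+1+1=2, FN=4+5+3=12 → 14/28 = 0.50000
  speed: TP=12, FP=3+5+3=11, FN=2+1+5=8 → 24/43 = 0.55814
  noentry: TP=7, FP=0+3+5=8, FN=0+1+3=4 → 14/26 = 0.53846
Lowest is class 'stop' with F1 score = 0.5000.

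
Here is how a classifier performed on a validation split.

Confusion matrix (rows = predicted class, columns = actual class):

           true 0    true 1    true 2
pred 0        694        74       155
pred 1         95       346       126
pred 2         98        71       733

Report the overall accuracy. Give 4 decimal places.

0.7412

Accuracy = trace / total = (694+346+733=1773) / 2392 = 1773/2392 = 0.7412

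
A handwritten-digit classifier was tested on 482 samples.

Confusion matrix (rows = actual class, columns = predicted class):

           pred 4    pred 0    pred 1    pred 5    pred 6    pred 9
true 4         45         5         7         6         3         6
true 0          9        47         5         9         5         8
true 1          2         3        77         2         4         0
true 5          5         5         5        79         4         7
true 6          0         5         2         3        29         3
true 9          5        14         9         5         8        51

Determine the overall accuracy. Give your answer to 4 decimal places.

Accuracy = trace / total = (45+47+77+79+29+51=328) / 482 = 328/482 = 0.6805

0.6805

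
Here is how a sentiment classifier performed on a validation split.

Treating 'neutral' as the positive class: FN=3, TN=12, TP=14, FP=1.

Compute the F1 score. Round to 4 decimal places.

0.8750

Precision = TP/(TP+FP) = 14/15 = 0.9333
Recall = TP/(TP+FN) = 14/17 = 0.8235
F1 = 2·TP/(2·TP+FP+FN) = 28/32 = 0.8750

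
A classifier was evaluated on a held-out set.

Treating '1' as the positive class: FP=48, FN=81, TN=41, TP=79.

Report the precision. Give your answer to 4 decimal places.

0.6220

Precision = TP/(TP+FP) = 79/(79+48) = 79/127 = 0.6220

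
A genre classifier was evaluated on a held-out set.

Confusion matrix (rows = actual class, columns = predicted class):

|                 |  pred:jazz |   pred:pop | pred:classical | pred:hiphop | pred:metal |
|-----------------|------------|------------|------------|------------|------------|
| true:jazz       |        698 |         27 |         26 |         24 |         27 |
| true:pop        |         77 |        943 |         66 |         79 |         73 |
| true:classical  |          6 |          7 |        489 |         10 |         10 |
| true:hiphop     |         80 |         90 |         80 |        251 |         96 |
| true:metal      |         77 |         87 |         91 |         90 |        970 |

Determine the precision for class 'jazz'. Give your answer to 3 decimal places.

0.744

Take TP from the diagonal, FP from the rest of the 'jazz' prediction marginal, FN from the rest of the 'jazz' actual marginal.
precision = TP/(TP+FP).
jazz: TP=698, FP=77+6+80+77=240 → 698/938 = 0.7441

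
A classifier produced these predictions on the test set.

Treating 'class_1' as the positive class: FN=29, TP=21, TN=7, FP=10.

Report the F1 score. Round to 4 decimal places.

0.5185

Precision = TP/(TP+FP) = 21/31 = 0.6774
Recall = TP/(TP+FN) = 21/50 = 0.4200
F1 = 2·TP/(2·TP+FP+FN) = 42/81 = 0.5185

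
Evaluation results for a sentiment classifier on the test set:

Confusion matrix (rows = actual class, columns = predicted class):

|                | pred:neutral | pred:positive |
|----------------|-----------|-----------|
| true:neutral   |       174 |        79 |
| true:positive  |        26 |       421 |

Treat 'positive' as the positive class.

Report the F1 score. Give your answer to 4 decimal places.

Precision = TP/(TP+FP) = 421/500 = 0.8420
Recall = TP/(TP+FN) = 421/447 = 0.9418
F1 = 2·TP/(2·TP+FP+FN) = 842/947 = 0.8891

0.8891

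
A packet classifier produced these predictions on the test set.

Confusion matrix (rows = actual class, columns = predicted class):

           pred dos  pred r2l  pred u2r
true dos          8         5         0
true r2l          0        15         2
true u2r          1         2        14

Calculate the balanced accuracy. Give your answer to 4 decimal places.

Balanced accuracy = mean of per-class recall.
  dos: recall = 8/13 = 0.61538
  r2l: recall = 15/17 = 0.88235
  u2r: recall = 14/17 = 0.82353
Mean = (0.61538 + 0.88235 + 0.82353) / 3 = 0.7738

0.7738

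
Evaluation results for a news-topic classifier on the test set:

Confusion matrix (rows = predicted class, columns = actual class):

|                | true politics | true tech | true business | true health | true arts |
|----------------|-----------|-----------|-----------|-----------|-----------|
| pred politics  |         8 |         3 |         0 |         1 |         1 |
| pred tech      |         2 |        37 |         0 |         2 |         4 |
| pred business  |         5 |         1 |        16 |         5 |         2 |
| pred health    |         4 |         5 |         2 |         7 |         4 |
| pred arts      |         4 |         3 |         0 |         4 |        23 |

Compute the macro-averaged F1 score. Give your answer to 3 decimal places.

Per-class F1 score (2·TP/(2·TP+FP+FN)):
  politics: TP=8, FP=3+0+1+1=5, FN=2+5+4+4=15 → 16/36 = 0.4444
  tech: TP=37, FP=2+0+2+4=8, FN=3+1+5+3=12 → 74/94 = 0.7872
  business: TP=16, FP=5+1+5+2=13, FN=0+0+2+0=2 → 32/47 = 0.6809
  health: TP=7, FP=4+5+2+4=15, FN=1+2+5+4=12 → 14/41 = 0.3415
  arts: TP=23, FP=4+3+0+4=11, FN=1+4+2+4=11 → 46/68 = 0.6765
Macro-F1 score = mean = (0.4444 + 0.7872 + 0.6809 + 0.3415 + 0.6765) / 5 = 0.586

0.586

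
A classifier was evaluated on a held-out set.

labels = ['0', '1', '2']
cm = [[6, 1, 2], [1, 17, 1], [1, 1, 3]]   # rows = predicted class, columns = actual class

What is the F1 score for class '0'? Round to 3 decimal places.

Treat '0' as positive and all other classes as negative.
F1 score = 2·TP/(2·TP+FP+FN).
0: TP=6, FP=1+2=3, FN=1+1=2 → 12/17 = 0.7059

0.706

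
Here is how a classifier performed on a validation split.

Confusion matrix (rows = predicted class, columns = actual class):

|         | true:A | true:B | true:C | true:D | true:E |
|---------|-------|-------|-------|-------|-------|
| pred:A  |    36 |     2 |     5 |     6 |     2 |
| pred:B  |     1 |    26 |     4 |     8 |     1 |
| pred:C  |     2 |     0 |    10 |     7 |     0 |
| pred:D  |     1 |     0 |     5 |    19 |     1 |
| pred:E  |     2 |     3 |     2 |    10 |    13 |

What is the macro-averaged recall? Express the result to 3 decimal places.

Per-class recall (TP/(TP+FN)):
  A: TP=36, FN=1+2+1+2=6 → 36/42 = 0.8571
  B: TP=26, FN=2+0+0+3=5 → 26/31 = 0.8387
  C: TP=10, FN=5+4+5+2=16 → 10/26 = 0.3846
  D: TP=19, FN=6+8+7+10=31 → 19/50 = 0.3800
  E: TP=13, FN=2+1+0+1=4 → 13/17 = 0.7647
Macro-recall = mean = (0.8571 + 0.8387 + 0.3846 + 0.3800 + 0.7647) / 5 = 0.645

0.645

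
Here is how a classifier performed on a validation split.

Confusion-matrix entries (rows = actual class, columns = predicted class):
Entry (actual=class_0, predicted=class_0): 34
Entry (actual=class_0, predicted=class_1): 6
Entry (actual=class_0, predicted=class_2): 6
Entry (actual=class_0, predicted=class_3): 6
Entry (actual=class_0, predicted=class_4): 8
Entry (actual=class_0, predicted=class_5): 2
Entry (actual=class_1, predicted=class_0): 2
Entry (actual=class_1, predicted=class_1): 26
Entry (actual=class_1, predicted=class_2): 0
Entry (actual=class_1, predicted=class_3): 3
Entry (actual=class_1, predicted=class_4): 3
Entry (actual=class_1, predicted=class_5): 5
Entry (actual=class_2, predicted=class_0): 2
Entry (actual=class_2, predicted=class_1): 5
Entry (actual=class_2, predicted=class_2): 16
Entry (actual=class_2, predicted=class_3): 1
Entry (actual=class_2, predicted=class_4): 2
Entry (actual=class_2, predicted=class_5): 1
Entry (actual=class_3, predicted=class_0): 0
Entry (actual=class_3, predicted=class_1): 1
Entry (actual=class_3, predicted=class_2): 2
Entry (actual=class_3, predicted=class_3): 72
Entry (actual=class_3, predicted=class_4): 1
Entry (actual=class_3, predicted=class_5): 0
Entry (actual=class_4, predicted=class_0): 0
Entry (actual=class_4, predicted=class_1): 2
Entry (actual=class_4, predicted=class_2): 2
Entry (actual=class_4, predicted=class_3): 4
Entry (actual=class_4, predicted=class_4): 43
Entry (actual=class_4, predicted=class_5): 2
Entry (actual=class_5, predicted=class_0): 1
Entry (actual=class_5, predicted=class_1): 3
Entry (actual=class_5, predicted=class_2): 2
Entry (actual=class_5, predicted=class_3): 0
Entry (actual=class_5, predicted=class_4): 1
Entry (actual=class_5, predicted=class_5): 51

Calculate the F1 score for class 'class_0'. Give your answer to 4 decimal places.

Take TP from the diagonal, FP from the rest of the 'class_0' prediction marginal, FN from the rest of the 'class_0' actual marginal.
F1 score = 2·TP/(2·TP+FP+FN).
class_0: TP=34, FP=2+2+0+0+1=5, FN=6+6+6+8+2=28 → 68/101 = 0.67327

0.6733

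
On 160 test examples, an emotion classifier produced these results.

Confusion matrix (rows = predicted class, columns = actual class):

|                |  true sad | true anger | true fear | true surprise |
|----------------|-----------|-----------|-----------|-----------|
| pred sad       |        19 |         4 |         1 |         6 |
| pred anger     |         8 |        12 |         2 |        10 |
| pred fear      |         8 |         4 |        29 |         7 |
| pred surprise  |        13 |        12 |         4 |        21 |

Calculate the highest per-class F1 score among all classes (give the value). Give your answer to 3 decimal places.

Per-class F1 score (2·TP/(2·TP+FP+FN)):
  sad: TP=19, FP=4+1+6=11, FN=8+8+13=29 → 38/78 = 0.4872
  anger: TP=12, FP=8+2+10=20, FN=4+4+12=20 → 24/64 = 0.3750
  fear: TP=29, FP=8+4+7=19, FN=1+2+4=7 → 58/84 = 0.6905
  surprise: TP=21, FP=13+12+4=29, FN=6+10+7=23 → 42/94 = 0.4468
Highest is class 'fear' with F1 score = 0.690.

0.690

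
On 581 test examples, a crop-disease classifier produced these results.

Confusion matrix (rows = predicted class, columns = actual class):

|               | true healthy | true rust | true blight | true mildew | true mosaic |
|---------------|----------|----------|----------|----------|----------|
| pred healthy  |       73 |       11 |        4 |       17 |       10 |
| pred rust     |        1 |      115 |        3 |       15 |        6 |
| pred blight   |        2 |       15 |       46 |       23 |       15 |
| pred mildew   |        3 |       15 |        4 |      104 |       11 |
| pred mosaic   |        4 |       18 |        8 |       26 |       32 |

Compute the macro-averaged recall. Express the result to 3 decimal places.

0.649

Per-class recall (TP/(TP+FN)):
  healthy: TP=73, FN=1+2+3+4=10 → 73/83 = 0.8795
  rust: TP=115, FN=11+15+15+18=59 → 115/174 = 0.6609
  blight: TP=46, FN=4+3+4+8=19 → 46/65 = 0.7077
  mildew: TP=104, FN=17+15+23+26=81 → 104/185 = 0.5622
  mosaic: TP=32, FN=10+6+15+11=42 → 32/74 = 0.4324
Macro-recall = mean = (0.8795 + 0.6609 + 0.7077 + 0.5622 + 0.4324) / 5 = 0.649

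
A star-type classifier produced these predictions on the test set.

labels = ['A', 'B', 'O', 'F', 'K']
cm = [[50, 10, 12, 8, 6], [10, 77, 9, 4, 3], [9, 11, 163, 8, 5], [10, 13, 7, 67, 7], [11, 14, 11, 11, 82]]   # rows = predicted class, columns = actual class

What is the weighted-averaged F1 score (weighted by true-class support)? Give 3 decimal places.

0.710

Per-class F1 score (2·TP/(2·TP+FP+FN)):
  A: TP=50, FP=10+12+8+6=36, FN=10+9+10+11=40 → 100/176 = 0.5682
  B: TP=77, FP=10+9+4+3=26, FN=10+11+13+14=48 → 154/228 = 0.6754
  O: TP=163, FP=9+11+8+5=33, FN=12+9+7+11=39 → 326/398 = 0.8191
  F: TP=67, FP=10+13+7+7=37, FN=8+4+8+11=31 → 134/202 = 0.6634
  K: TP=82, FP=11+14+11+11=47, FN=6+3+5+7=21 → 164/232 = 0.7069
Weighted-F1 score = Σ (supportᵢ/N)·F1 scoreᵢ with N=618: (90/618)·0.5682 + (125/618)·0.6754 + (202/618)·0.8191 + (98/618)·0.6634 + (103/618)·0.7069 = 0.710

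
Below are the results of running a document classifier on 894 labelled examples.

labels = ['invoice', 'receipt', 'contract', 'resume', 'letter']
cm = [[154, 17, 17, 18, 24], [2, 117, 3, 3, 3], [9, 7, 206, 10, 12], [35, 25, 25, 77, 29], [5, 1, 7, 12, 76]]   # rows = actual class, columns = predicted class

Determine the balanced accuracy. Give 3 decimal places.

Balanced accuracy = mean of per-class recall.
  invoice: recall = 154/230 = 0.6696
  receipt: recall = 117/128 = 0.9141
  contract: recall = 206/244 = 0.8443
  resume: recall = 77/191 = 0.4031
  letter: recall = 76/101 = 0.7525
Mean = (0.6696 + 0.9141 + 0.8443 + 0.4031 + 0.7525) / 5 = 0.717

0.717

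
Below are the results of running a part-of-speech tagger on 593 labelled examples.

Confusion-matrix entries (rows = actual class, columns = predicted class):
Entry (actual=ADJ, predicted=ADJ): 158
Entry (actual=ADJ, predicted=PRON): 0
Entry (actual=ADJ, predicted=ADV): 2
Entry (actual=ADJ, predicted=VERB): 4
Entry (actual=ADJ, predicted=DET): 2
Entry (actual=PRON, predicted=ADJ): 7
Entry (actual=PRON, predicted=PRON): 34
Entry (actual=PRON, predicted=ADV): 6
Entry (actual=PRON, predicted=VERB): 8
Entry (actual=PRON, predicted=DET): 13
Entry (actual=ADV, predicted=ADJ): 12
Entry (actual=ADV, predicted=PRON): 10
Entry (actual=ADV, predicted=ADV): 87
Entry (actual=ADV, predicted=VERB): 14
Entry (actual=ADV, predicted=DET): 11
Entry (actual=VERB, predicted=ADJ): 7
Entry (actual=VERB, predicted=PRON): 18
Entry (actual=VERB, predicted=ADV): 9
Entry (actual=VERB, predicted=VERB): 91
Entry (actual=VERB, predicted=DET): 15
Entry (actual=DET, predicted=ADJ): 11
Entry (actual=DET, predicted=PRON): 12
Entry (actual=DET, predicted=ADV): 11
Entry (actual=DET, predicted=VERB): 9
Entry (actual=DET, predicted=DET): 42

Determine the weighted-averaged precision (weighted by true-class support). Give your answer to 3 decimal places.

0.693

Per-class precision (TP/(TP+FP)):
  ADJ: TP=158, FP=7+12+7+11=37 → 158/195 = 0.8103
  PRON: TP=34, FP=0+10+18+12=40 → 34/74 = 0.4595
  ADV: TP=87, FP=2+6+9+11=28 → 87/115 = 0.7565
  VERB: TP=91, FP=4+8+14+9=35 → 91/126 = 0.7222
  DET: TP=42, FP=2+13+11+15=41 → 42/83 = 0.5060
Weighted-precision = Σ (supportᵢ/N)·precisionᵢ with N=593: (166/593)·0.8103 + (68/593)·0.4595 + (134/593)·0.7565 + (140/593)·0.7222 + (85/593)·0.5060 = 0.693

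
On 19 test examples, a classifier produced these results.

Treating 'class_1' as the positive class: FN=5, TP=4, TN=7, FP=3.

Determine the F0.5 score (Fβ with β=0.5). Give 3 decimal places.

Fβ = (1+β²)·TP / ((1+β²)·TP + β²·FN + FP), with β²=1/4
= 1.25·4 / (1.25·4 + 0.25·5 + 3) = 0.541

0.541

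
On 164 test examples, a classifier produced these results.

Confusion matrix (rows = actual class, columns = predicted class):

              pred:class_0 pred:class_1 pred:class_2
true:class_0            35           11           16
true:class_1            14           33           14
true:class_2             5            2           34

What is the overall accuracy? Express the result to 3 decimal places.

0.622

Accuracy = trace / total = (35+33+34=102) / 164 = 102/164 = 0.622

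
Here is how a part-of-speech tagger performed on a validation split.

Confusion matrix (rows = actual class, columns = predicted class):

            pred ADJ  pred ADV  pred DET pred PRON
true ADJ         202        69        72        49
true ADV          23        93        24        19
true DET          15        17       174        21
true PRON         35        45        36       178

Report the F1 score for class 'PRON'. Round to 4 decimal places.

0.6346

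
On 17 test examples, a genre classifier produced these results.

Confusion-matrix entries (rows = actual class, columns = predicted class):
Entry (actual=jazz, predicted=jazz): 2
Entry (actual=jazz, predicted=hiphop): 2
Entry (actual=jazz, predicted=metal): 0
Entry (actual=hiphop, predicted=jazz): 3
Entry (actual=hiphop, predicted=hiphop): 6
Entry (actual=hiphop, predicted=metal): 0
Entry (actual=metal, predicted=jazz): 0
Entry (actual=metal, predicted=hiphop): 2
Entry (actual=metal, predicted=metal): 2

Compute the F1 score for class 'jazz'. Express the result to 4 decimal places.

0.4444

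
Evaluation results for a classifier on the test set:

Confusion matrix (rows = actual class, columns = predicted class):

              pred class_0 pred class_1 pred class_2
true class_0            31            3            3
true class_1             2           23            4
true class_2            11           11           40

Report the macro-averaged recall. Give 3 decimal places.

Per-class recall (TP/(TP+FN)):
  class_0: TP=31, FN=3+3=6 → 31/37 = 0.8378
  class_1: TP=23, FN=2+4=6 → 23/29 = 0.7931
  class_2: TP=40, FN=11+11=22 → 40/62 = 0.6452
Macro-recall = mean = (0.8378 + 0.7931 + 0.6452) / 3 = 0.759

0.759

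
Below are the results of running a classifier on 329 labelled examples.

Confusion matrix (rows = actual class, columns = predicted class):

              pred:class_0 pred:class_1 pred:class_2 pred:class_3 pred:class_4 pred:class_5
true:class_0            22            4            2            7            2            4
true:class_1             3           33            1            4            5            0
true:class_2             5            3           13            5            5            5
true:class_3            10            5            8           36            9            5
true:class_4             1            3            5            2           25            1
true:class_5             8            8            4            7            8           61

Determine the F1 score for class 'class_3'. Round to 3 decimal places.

0.537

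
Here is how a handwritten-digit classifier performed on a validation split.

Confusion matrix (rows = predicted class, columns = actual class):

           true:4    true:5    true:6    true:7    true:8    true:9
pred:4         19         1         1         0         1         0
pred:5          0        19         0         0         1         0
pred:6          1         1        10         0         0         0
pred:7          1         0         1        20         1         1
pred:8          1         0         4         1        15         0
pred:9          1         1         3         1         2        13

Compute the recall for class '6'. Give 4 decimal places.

recall = TP/(TP+FN).
6: TP=10, FN=1+0+1+4+3=9 → 10/19 = 0.52632

0.5263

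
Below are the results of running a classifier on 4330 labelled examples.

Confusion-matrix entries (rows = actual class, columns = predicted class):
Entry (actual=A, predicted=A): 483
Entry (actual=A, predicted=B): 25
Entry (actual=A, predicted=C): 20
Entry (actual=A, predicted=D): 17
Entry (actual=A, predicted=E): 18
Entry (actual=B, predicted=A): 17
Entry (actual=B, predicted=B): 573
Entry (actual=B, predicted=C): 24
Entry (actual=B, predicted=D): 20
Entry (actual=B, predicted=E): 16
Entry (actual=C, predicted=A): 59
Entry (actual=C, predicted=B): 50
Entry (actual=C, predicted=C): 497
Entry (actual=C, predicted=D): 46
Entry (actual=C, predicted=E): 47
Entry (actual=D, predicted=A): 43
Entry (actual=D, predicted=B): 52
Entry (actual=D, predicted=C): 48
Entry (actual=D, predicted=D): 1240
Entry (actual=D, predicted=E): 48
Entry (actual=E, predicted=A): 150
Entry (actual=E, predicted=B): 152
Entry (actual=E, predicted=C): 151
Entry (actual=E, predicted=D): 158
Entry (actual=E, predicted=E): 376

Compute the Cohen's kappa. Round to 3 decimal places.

Observed agreement pₒ = trace/N = 3169/4330 = 0.7319
Expected agreement pₑ = Σ (rowᵢ·colᵢ)/N² = (563·752 + 650·852 + 699·740 + 1431·1481 + 987·505)/4330² = 0.2193
κ = (pₒ − pₑ)/(1 − pₑ) = (0.7319 − 0.2193)/(1 − 0.2193) = 0.657

0.657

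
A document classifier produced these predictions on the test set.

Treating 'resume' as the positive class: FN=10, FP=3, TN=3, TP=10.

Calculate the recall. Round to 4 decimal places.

Recall = TP/(TP+FN) = 10/(10+10) = 10/20 = 0.5000

0.5000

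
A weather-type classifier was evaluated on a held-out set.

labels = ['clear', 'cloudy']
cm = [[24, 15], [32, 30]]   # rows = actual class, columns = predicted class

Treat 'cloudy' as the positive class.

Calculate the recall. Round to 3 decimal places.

Recall = TP/(TP+FN) = 30/(30+32) = 30/62 = 0.484

0.484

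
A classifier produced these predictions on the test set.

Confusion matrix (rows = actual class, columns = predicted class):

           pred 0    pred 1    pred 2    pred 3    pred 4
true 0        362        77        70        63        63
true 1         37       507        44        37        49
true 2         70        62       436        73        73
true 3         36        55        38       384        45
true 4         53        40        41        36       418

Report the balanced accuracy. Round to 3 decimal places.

0.666

Balanced accuracy = mean of per-class recall.
  0: recall = 362/635 = 0.5701
  1: recall = 507/674 = 0.7522
  2: recall = 436/714 = 0.6106
  3: recall = 384/558 = 0.6882
  4: recall = 418/588 = 0.7109
Mean = (0.5701 + 0.7522 + 0.6106 + 0.6882 + 0.7109) / 5 = 0.666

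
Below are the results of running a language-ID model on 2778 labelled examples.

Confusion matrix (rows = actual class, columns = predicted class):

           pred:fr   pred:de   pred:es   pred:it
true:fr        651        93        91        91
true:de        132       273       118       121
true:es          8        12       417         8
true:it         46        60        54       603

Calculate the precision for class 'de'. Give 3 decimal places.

0.623

One-vs-rest for 'de': TP = diagonal; FP = other classes predicted 'de'; FN = 'de' predicted as other.
precision = TP/(TP+FP).
de: TP=273, FP=93+12+60=165 → 273/438 = 0.6233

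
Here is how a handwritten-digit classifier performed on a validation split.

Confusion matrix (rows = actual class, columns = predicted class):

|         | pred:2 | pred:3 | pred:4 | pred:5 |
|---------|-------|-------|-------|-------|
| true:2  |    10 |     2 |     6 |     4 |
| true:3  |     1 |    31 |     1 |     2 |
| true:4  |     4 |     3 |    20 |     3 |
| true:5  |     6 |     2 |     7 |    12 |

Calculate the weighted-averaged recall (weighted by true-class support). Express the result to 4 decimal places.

0.6404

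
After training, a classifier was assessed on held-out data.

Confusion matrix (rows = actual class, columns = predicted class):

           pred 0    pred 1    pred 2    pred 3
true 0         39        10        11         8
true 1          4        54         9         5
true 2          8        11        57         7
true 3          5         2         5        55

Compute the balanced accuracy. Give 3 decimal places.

Balanced accuracy = mean of per-class recall.
  0: recall = 39/68 = 0.5735
  1: recall = 54/72 = 0.7500
  2: recall = 57/83 = 0.6867
  3: recall = 55/67 = 0.8209
Mean = (0.5735 + 0.7500 + 0.6867 + 0.8209) / 4 = 0.708

0.708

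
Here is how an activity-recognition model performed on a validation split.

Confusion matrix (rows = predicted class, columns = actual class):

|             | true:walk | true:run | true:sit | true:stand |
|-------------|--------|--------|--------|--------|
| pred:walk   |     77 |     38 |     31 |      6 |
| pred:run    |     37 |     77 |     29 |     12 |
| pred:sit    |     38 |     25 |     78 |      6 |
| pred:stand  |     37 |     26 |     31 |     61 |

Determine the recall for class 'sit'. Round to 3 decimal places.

0.462

Treat 'sit' as positive and all other classes as negative.
recall = TP/(TP+FN).
sit: TP=78, FN=31+29+31=91 → 78/169 = 0.4615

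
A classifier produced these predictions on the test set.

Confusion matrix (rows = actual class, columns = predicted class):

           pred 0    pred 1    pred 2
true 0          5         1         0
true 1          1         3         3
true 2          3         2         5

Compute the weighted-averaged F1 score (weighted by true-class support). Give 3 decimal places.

0.556

Per-class F1 score (2·TP/(2·TP+FP+FN)):
  0: TP=5, FP=1+3=4, FN=1+0=1 → 10/15 = 0.6667
  1: TP=3, FP=1+2=3, FN=1+3=4 → 6/13 = 0.4615
  2: TP=5, FP=0+3=3, FN=3+2=5 → 10/18 = 0.5556
Weighted-F1 score = Σ (supportᵢ/N)·F1 scoreᵢ with N=23: (6/23)·0.6667 + (7/23)·0.4615 + (10/23)·0.5556 = 0.556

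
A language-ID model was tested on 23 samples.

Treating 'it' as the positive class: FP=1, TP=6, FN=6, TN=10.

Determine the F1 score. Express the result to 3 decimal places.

0.632

Precision = TP/(TP+FP) = 6/7 = 0.8571
Recall = TP/(TP+FN) = 6/12 = 0.5000
F1 = 2·TP/(2·TP+FP+FN) = 12/19 = 0.632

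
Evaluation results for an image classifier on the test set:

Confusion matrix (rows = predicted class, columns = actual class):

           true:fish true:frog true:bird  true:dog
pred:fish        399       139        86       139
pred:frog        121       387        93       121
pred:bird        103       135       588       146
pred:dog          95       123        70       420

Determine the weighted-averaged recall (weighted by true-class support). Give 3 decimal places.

0.567

Per-class recall (TP/(TP+FN)):
  fish: TP=399, FN=121+103+95=319 → 399/718 = 0.5557
  frog: TP=387, FN=139+135+123=397 → 387/784 = 0.4936
  bird: TP=588, FN=86+93+70=249 → 588/837 = 0.7025
  dog: TP=420, FN=139+121+146=406 → 420/826 = 0.5085
Weighted-recall = Σ (supportᵢ/N)·recallᵢ with N=3165: (718/3165)·0.5557 + (784/3165)·0.4936 + (837/3165)·0.7025 + (826/3165)·0.5085 = 0.567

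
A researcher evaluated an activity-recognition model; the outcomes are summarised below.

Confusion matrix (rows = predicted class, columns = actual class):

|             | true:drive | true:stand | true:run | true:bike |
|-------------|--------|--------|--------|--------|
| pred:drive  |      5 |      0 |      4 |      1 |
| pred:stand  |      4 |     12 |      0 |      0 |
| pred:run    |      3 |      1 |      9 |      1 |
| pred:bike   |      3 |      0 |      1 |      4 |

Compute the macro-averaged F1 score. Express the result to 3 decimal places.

Per-class F1 score (2·TP/(2·TP+FP+FN)):
  drive: TP=5, FP=0+4+1=5, FN=4+3+3=10 → 10/25 = 0.4000
  stand: TP=12, FP=4+0+0=4, FN=0+1+0=1 → 24/29 = 0.8276
  run: TP=9, FP=3+1+1=5, FN=4+0+1=5 → 18/28 = 0.6429
  bike: TP=4, FP=3+0+1=4, FN=1+0+1=2 → 8/14 = 0.5714
Macro-F1 score = mean = (0.4000 + 0.8276 + 0.6429 + 0.5714) / 4 = 0.610

0.610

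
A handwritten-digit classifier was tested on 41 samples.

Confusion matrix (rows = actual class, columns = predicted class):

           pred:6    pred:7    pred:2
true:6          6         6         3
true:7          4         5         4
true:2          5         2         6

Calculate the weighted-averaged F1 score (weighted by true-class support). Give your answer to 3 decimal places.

0.415

Per-class F1 score (2·TP/(2·TP+FP+FN)):
  6: TP=6, FP=4+5=9, FN=6+3=9 → 12/30 = 0.4000
  7: TP=5, FP=6+2=8, FN=4+4=8 → 10/26 = 0.3846
  2: TP=6, FP=3+4=7, FN=5+2=7 → 12/26 = 0.4615
Weighted-F1 score = Σ (supportᵢ/N)·F1 scoreᵢ with N=41: (15/41)·0.4000 + (13/41)·0.3846 + (13/41)·0.4615 = 0.415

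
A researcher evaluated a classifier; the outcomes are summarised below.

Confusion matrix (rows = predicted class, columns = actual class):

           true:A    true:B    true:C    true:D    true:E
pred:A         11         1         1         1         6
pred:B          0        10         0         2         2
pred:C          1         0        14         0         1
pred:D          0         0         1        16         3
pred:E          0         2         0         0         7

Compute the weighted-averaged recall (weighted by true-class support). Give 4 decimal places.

0.7342

Per-class recall (TP/(TP+FN)):
  A: TP=11, FN=0+1+0+0=1 → 11/12 = 0.91667
  B: TP=10, FN=1+0+0+2=3 → 10/13 = 0.76923
  C: TP=14, FN=1+0+1+0=2 → 14/16 = 0.87500
  D: TP=16, FN=1+2+0+0=3 → 16/19 = 0.84211
  E: TP=7, FN=6+2+1+3=12 → 7/19 = 0.36842
Weighted-recall = Σ (supportᵢ/N)·recallᵢ with N=79: (12/79)·0.91667 + (13/79)·0.76923 + (16/79)·0.87500 + (19/79)·0.84211 + (19/79)·0.36842 = 0.7342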